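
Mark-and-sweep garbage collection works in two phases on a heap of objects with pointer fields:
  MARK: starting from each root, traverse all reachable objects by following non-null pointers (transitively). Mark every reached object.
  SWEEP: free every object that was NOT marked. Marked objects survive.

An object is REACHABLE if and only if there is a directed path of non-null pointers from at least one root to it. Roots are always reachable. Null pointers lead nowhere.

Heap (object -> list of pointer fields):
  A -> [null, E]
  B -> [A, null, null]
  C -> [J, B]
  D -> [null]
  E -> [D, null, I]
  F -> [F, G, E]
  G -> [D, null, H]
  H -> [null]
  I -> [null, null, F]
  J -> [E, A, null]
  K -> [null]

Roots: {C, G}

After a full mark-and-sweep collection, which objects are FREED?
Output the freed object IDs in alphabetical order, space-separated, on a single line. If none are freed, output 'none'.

Roots: C G
Mark C: refs=J B, marked=C
Mark G: refs=D null H, marked=C G
Mark J: refs=E A null, marked=C G J
Mark B: refs=A null null, marked=B C G J
Mark D: refs=null, marked=B C D G J
Mark H: refs=null, marked=B C D G H J
Mark E: refs=D null I, marked=B C D E G H J
Mark A: refs=null E, marked=A B C D E G H J
Mark I: refs=null null F, marked=A B C D E G H I J
Mark F: refs=F G E, marked=A B C D E F G H I J
Unmarked (collected): K

Answer: K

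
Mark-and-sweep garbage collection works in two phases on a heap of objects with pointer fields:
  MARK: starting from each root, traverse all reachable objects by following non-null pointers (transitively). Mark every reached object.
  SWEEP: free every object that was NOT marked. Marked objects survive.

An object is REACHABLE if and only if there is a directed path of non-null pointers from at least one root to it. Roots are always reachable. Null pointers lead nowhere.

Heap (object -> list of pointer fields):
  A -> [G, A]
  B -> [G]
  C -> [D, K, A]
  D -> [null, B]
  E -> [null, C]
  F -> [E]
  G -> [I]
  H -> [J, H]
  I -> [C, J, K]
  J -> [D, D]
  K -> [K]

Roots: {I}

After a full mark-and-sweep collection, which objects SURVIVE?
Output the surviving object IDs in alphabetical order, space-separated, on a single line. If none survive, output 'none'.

Roots: I
Mark I: refs=C J K, marked=I
Mark C: refs=D K A, marked=C I
Mark J: refs=D D, marked=C I J
Mark K: refs=K, marked=C I J K
Mark D: refs=null B, marked=C D I J K
Mark A: refs=G A, marked=A C D I J K
Mark B: refs=G, marked=A B C D I J K
Mark G: refs=I, marked=A B C D G I J K
Unmarked (collected): E F H

Answer: A B C D G I J K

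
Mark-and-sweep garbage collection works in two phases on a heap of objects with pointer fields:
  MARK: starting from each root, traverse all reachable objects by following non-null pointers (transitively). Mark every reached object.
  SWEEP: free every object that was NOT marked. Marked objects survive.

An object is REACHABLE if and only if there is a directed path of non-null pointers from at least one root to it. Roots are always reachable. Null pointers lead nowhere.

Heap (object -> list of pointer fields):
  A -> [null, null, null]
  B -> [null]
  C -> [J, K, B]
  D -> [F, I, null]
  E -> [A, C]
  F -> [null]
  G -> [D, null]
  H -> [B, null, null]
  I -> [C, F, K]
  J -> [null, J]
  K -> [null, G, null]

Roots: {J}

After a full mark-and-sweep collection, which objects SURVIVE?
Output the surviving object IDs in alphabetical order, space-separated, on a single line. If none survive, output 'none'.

Answer: J

Derivation:
Roots: J
Mark J: refs=null J, marked=J
Unmarked (collected): A B C D E F G H I K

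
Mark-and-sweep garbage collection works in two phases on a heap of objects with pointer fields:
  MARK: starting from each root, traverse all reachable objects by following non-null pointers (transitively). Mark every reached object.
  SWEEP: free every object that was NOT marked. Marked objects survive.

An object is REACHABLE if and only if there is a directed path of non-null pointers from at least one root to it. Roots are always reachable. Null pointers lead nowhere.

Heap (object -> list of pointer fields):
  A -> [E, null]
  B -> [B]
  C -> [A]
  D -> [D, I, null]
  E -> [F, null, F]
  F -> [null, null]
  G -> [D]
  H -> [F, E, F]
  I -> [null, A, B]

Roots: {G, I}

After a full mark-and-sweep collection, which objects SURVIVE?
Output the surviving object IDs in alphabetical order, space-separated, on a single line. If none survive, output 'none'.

Roots: G I
Mark G: refs=D, marked=G
Mark I: refs=null A B, marked=G I
Mark D: refs=D I null, marked=D G I
Mark A: refs=E null, marked=A D G I
Mark B: refs=B, marked=A B D G I
Mark E: refs=F null F, marked=A B D E G I
Mark F: refs=null null, marked=A B D E F G I
Unmarked (collected): C H

Answer: A B D E F G I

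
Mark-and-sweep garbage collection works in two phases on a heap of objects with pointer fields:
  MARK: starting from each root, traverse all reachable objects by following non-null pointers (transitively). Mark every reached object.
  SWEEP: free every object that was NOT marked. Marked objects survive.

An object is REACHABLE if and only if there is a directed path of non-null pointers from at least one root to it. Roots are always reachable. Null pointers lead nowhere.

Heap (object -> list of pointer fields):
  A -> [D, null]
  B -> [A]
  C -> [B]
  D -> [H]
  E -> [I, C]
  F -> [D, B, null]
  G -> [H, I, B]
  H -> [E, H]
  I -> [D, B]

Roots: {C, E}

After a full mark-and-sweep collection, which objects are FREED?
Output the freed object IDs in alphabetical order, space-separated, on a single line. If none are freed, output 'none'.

Roots: C E
Mark C: refs=B, marked=C
Mark E: refs=I C, marked=C E
Mark B: refs=A, marked=B C E
Mark I: refs=D B, marked=B C E I
Mark A: refs=D null, marked=A B C E I
Mark D: refs=H, marked=A B C D E I
Mark H: refs=E H, marked=A B C D E H I
Unmarked (collected): F G

Answer: F G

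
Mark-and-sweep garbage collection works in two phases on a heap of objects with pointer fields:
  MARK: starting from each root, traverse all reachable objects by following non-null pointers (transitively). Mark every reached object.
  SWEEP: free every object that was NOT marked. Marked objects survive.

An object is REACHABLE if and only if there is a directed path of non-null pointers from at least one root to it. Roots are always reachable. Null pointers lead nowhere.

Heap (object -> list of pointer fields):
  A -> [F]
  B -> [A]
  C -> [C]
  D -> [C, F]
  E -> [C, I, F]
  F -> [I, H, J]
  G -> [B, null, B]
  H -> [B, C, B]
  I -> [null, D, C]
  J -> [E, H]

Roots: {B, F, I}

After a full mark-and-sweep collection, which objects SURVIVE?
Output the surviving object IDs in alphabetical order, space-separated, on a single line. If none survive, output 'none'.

Roots: B F I
Mark B: refs=A, marked=B
Mark F: refs=I H J, marked=B F
Mark I: refs=null D C, marked=B F I
Mark A: refs=F, marked=A B F I
Mark H: refs=B C B, marked=A B F H I
Mark J: refs=E H, marked=A B F H I J
Mark D: refs=C F, marked=A B D F H I J
Mark C: refs=C, marked=A B C D F H I J
Mark E: refs=C I F, marked=A B C D E F H I J
Unmarked (collected): G

Answer: A B C D E F H I J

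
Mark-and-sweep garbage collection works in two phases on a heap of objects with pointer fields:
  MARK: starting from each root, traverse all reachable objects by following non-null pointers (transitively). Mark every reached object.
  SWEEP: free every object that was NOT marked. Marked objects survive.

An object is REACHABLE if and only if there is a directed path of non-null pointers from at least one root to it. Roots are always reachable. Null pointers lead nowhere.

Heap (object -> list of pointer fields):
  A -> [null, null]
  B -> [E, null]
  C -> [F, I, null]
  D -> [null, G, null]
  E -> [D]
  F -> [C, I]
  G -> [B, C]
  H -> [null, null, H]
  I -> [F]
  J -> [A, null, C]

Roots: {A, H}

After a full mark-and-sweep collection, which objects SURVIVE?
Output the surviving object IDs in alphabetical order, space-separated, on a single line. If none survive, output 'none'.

Roots: A H
Mark A: refs=null null, marked=A
Mark H: refs=null null H, marked=A H
Unmarked (collected): B C D E F G I J

Answer: A H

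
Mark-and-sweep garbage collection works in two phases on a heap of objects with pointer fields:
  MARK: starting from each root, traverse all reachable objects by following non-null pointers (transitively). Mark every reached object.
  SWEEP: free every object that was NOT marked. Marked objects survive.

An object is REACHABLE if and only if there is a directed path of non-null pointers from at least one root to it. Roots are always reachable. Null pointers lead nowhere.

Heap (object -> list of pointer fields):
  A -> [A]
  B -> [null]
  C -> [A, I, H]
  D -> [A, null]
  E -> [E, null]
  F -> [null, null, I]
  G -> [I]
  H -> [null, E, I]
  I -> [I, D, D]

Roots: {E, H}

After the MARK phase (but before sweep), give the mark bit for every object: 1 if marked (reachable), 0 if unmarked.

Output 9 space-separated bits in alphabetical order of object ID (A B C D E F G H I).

Roots: E H
Mark E: refs=E null, marked=E
Mark H: refs=null E I, marked=E H
Mark I: refs=I D D, marked=E H I
Mark D: refs=A null, marked=D E H I
Mark A: refs=A, marked=A D E H I
Unmarked (collected): B C F G

Answer: 1 0 0 1 1 0 0 1 1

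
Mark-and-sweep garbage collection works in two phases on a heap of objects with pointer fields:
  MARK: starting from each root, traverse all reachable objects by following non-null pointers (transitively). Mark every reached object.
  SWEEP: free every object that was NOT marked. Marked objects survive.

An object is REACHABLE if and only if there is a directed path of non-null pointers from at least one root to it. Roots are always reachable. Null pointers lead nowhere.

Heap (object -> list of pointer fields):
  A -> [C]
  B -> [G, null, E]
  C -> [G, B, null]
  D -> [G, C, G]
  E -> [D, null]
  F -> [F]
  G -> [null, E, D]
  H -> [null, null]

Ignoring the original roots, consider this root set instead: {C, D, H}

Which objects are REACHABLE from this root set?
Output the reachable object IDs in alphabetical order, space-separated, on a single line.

Roots: C D H
Mark C: refs=G B null, marked=C
Mark D: refs=G C G, marked=C D
Mark H: refs=null null, marked=C D H
Mark G: refs=null E D, marked=C D G H
Mark B: refs=G null E, marked=B C D G H
Mark E: refs=D null, marked=B C D E G H
Unmarked (collected): A F

Answer: B C D E G H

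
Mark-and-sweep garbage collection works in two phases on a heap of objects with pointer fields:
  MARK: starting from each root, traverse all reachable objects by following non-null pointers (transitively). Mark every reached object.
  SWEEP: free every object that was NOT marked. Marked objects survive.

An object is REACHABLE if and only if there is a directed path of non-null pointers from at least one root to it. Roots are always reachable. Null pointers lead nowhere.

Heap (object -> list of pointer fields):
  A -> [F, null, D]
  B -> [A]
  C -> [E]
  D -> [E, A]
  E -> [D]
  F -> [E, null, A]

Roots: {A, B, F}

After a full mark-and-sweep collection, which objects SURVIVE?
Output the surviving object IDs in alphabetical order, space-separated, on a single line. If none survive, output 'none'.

Roots: A B F
Mark A: refs=F null D, marked=A
Mark B: refs=A, marked=A B
Mark F: refs=E null A, marked=A B F
Mark D: refs=E A, marked=A B D F
Mark E: refs=D, marked=A B D E F
Unmarked (collected): C

Answer: A B D E F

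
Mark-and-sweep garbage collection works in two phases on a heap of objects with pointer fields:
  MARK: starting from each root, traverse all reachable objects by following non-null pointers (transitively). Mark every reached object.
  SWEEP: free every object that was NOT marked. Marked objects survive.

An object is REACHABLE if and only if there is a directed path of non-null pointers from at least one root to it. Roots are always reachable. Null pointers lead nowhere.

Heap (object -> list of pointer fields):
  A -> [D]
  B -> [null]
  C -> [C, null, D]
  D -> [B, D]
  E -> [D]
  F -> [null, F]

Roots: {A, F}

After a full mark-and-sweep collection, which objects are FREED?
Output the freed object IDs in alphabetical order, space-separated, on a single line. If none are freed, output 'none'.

Answer: C E

Derivation:
Roots: A F
Mark A: refs=D, marked=A
Mark F: refs=null F, marked=A F
Mark D: refs=B D, marked=A D F
Mark B: refs=null, marked=A B D F
Unmarked (collected): C E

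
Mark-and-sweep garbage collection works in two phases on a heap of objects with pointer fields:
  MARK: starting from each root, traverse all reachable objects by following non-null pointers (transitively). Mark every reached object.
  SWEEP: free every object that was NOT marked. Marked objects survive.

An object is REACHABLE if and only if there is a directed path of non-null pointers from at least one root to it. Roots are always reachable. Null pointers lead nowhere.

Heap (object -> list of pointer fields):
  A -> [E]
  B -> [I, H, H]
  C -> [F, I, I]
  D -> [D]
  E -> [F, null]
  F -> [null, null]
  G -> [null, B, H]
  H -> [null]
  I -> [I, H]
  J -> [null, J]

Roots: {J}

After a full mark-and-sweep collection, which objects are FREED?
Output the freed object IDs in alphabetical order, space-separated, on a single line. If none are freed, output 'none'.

Roots: J
Mark J: refs=null J, marked=J
Unmarked (collected): A B C D E F G H I

Answer: A B C D E F G H I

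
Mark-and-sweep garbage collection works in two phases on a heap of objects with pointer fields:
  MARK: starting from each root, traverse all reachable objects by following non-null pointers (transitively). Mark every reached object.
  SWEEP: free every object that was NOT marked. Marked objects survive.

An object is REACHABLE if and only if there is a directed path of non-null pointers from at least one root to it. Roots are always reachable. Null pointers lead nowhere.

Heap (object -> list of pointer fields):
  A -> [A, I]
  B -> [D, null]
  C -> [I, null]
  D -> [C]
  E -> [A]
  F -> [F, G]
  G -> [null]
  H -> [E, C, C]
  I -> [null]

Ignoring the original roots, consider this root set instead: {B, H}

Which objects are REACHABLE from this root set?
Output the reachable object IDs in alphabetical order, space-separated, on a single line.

Answer: A B C D E H I

Derivation:
Roots: B H
Mark B: refs=D null, marked=B
Mark H: refs=E C C, marked=B H
Mark D: refs=C, marked=B D H
Mark E: refs=A, marked=B D E H
Mark C: refs=I null, marked=B C D E H
Mark A: refs=A I, marked=A B C D E H
Mark I: refs=null, marked=A B C D E H I
Unmarked (collected): F G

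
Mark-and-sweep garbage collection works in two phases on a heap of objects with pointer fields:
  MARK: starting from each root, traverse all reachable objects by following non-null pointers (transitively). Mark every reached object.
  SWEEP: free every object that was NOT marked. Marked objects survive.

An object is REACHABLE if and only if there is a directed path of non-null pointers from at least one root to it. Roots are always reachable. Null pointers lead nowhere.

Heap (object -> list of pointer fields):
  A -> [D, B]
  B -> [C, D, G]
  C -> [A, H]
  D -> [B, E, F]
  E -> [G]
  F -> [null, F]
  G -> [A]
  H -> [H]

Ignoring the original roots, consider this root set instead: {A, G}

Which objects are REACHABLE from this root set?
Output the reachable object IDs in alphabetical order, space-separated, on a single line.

Roots: A G
Mark A: refs=D B, marked=A
Mark G: refs=A, marked=A G
Mark D: refs=B E F, marked=A D G
Mark B: refs=C D G, marked=A B D G
Mark E: refs=G, marked=A B D E G
Mark F: refs=null F, marked=A B D E F G
Mark C: refs=A H, marked=A B C D E F G
Mark H: refs=H, marked=A B C D E F G H
Unmarked (collected): (none)

Answer: A B C D E F G H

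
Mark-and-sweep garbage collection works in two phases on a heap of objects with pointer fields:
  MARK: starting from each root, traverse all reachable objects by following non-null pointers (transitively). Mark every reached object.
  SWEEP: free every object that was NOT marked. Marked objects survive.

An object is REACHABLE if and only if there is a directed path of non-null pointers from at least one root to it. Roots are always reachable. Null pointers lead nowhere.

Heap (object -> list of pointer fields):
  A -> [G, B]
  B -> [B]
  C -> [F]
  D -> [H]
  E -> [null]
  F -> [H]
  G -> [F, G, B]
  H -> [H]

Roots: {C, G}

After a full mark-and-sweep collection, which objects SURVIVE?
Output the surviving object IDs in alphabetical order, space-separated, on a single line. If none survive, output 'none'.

Roots: C G
Mark C: refs=F, marked=C
Mark G: refs=F G B, marked=C G
Mark F: refs=H, marked=C F G
Mark B: refs=B, marked=B C F G
Mark H: refs=H, marked=B C F G H
Unmarked (collected): A D E

Answer: B C F G H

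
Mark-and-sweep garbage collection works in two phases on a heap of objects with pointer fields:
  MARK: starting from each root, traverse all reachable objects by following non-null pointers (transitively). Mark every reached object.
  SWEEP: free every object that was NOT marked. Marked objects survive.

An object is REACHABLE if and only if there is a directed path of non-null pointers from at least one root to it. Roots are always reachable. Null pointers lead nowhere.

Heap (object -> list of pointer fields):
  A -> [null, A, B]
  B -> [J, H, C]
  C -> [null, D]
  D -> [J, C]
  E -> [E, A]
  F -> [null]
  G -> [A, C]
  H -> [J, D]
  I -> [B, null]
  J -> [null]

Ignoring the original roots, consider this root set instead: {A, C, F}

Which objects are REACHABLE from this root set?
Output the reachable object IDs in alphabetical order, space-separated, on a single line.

Roots: A C F
Mark A: refs=null A B, marked=A
Mark C: refs=null D, marked=A C
Mark F: refs=null, marked=A C F
Mark B: refs=J H C, marked=A B C F
Mark D: refs=J C, marked=A B C D F
Mark J: refs=null, marked=A B C D F J
Mark H: refs=J D, marked=A B C D F H J
Unmarked (collected): E G I

Answer: A B C D F H J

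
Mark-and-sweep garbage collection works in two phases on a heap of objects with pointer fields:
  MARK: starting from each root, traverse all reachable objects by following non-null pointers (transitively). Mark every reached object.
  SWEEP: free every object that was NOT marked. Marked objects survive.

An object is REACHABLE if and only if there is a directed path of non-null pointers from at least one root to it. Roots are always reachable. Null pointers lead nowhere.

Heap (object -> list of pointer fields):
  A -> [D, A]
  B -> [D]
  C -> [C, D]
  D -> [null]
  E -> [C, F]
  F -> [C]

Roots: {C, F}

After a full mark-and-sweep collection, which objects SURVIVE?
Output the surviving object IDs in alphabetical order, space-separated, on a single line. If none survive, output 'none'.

Answer: C D F

Derivation:
Roots: C F
Mark C: refs=C D, marked=C
Mark F: refs=C, marked=C F
Mark D: refs=null, marked=C D F
Unmarked (collected): A B E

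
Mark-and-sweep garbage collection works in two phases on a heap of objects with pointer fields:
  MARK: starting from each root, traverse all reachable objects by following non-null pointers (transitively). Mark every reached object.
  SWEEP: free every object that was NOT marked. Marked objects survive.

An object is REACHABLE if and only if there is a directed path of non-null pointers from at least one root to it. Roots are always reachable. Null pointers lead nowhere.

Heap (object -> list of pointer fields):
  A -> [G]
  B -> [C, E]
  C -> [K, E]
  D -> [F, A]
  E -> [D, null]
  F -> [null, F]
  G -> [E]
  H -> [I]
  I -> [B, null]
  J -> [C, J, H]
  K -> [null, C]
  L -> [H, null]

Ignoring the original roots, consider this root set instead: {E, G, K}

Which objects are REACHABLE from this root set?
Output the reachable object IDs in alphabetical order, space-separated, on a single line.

Answer: A C D E F G K

Derivation:
Roots: E G K
Mark E: refs=D null, marked=E
Mark G: refs=E, marked=E G
Mark K: refs=null C, marked=E G K
Mark D: refs=F A, marked=D E G K
Mark C: refs=K E, marked=C D E G K
Mark F: refs=null F, marked=C D E F G K
Mark A: refs=G, marked=A C D E F G K
Unmarked (collected): B H I J L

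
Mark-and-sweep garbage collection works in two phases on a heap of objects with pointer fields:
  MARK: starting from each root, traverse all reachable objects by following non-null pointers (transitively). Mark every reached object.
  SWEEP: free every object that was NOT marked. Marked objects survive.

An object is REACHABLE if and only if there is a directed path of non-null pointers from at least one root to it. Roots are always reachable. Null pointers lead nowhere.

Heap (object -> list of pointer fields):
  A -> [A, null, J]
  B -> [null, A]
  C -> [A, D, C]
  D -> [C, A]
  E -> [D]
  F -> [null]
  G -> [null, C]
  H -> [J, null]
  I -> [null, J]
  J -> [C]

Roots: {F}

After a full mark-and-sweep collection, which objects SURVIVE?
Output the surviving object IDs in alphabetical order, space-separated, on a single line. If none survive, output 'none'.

Answer: F

Derivation:
Roots: F
Mark F: refs=null, marked=F
Unmarked (collected): A B C D E G H I J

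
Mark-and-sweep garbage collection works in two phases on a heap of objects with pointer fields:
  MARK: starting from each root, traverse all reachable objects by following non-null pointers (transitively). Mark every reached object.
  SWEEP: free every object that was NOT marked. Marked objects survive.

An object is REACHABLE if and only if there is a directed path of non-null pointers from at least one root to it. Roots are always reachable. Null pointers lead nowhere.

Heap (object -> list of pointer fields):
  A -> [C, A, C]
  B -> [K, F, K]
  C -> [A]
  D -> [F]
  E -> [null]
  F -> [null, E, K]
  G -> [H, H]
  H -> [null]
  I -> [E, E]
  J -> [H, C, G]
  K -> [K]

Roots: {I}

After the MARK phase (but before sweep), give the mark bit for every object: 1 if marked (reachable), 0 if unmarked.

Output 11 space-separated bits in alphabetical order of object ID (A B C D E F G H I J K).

Roots: I
Mark I: refs=E E, marked=I
Mark E: refs=null, marked=E I
Unmarked (collected): A B C D F G H J K

Answer: 0 0 0 0 1 0 0 0 1 0 0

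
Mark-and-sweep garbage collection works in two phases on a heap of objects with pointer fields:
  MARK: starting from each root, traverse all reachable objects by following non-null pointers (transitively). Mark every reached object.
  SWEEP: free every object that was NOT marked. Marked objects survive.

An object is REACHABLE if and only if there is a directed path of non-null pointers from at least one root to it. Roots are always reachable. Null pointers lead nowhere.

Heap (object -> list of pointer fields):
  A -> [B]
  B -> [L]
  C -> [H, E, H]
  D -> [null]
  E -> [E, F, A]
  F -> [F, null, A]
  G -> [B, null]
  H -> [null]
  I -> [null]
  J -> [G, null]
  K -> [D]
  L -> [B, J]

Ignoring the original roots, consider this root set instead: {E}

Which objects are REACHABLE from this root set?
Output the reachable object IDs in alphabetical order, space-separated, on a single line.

Roots: E
Mark E: refs=E F A, marked=E
Mark F: refs=F null A, marked=E F
Mark A: refs=B, marked=A E F
Mark B: refs=L, marked=A B E F
Mark L: refs=B J, marked=A B E F L
Mark J: refs=G null, marked=A B E F J L
Mark G: refs=B null, marked=A B E F G J L
Unmarked (collected): C D H I K

Answer: A B E F G J L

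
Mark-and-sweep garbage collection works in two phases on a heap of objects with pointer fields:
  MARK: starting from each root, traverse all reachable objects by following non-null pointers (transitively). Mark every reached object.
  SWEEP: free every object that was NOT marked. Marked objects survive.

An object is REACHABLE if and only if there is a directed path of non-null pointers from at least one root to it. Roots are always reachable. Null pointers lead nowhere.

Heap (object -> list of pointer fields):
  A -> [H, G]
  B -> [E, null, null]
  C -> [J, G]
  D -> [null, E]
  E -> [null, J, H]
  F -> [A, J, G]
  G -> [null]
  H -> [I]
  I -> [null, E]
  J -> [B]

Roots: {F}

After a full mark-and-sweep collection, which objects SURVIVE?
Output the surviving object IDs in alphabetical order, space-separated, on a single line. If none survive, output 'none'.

Roots: F
Mark F: refs=A J G, marked=F
Mark A: refs=H G, marked=A F
Mark J: refs=B, marked=A F J
Mark G: refs=null, marked=A F G J
Mark H: refs=I, marked=A F G H J
Mark B: refs=E null null, marked=A B F G H J
Mark I: refs=null E, marked=A B F G H I J
Mark E: refs=null J H, marked=A B E F G H I J
Unmarked (collected): C D

Answer: A B E F G H I J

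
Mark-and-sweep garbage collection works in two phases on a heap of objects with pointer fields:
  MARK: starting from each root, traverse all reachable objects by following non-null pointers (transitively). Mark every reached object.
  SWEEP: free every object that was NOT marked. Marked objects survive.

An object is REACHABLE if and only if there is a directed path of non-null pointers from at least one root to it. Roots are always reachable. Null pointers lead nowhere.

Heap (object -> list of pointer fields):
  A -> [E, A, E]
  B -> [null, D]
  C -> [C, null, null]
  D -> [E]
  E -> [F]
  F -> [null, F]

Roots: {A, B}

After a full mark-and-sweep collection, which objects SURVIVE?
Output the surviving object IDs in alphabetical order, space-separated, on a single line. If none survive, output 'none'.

Roots: A B
Mark A: refs=E A E, marked=A
Mark B: refs=null D, marked=A B
Mark E: refs=F, marked=A B E
Mark D: refs=E, marked=A B D E
Mark F: refs=null F, marked=A B D E F
Unmarked (collected): C

Answer: A B D E F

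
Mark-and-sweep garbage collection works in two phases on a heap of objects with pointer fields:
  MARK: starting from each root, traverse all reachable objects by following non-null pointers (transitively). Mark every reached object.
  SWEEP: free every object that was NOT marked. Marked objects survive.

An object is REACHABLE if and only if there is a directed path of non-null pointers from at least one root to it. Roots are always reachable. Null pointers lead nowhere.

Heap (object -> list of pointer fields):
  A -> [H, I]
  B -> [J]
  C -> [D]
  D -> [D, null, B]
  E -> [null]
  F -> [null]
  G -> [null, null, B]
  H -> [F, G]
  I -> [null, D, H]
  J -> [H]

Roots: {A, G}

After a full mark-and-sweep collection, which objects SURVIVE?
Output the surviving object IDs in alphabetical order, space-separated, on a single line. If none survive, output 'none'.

Roots: A G
Mark A: refs=H I, marked=A
Mark G: refs=null null B, marked=A G
Mark H: refs=F G, marked=A G H
Mark I: refs=null D H, marked=A G H I
Mark B: refs=J, marked=A B G H I
Mark F: refs=null, marked=A B F G H I
Mark D: refs=D null B, marked=A B D F G H I
Mark J: refs=H, marked=A B D F G H I J
Unmarked (collected): C E

Answer: A B D F G H I J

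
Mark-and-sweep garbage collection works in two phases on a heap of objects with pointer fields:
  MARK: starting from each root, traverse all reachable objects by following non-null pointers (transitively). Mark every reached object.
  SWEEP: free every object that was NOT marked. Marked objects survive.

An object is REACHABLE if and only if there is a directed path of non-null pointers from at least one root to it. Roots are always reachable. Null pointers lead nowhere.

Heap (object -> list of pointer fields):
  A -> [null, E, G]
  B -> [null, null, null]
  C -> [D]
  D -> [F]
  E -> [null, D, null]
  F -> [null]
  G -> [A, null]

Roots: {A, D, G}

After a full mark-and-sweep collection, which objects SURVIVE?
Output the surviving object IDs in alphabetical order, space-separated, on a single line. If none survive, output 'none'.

Answer: A D E F G

Derivation:
Roots: A D G
Mark A: refs=null E G, marked=A
Mark D: refs=F, marked=A D
Mark G: refs=A null, marked=A D G
Mark E: refs=null D null, marked=A D E G
Mark F: refs=null, marked=A D E F G
Unmarked (collected): B C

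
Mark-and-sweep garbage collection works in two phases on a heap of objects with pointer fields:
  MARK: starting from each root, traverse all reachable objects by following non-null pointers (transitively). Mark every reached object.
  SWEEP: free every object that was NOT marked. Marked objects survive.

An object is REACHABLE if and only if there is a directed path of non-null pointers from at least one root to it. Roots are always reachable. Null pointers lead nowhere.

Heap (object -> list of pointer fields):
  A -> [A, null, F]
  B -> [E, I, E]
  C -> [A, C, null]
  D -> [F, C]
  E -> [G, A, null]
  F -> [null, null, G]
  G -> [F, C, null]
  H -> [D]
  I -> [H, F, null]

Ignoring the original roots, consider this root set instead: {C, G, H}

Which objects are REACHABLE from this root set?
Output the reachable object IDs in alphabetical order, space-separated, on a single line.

Answer: A C D F G H

Derivation:
Roots: C G H
Mark C: refs=A C null, marked=C
Mark G: refs=F C null, marked=C G
Mark H: refs=D, marked=C G H
Mark A: refs=A null F, marked=A C G H
Mark F: refs=null null G, marked=A C F G H
Mark D: refs=F C, marked=A C D F G H
Unmarked (collected): B E I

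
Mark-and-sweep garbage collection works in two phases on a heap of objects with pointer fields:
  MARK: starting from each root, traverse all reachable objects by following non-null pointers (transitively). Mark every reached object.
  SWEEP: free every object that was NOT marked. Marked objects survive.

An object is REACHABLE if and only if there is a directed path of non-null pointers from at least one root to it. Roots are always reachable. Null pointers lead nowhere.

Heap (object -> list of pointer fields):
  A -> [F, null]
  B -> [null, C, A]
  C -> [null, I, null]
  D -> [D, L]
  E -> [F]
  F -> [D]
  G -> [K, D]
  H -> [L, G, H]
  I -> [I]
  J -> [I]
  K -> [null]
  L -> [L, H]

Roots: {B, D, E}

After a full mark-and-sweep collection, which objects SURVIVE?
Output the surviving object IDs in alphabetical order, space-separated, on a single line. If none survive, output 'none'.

Roots: B D E
Mark B: refs=null C A, marked=B
Mark D: refs=D L, marked=B D
Mark E: refs=F, marked=B D E
Mark C: refs=null I null, marked=B C D E
Mark A: refs=F null, marked=A B C D E
Mark L: refs=L H, marked=A B C D E L
Mark F: refs=D, marked=A B C D E F L
Mark I: refs=I, marked=A B C D E F I L
Mark H: refs=L G H, marked=A B C D E F H I L
Mark G: refs=K D, marked=A B C D E F G H I L
Mark K: refs=null, marked=A B C D E F G H I K L
Unmarked (collected): J

Answer: A B C D E F G H I K L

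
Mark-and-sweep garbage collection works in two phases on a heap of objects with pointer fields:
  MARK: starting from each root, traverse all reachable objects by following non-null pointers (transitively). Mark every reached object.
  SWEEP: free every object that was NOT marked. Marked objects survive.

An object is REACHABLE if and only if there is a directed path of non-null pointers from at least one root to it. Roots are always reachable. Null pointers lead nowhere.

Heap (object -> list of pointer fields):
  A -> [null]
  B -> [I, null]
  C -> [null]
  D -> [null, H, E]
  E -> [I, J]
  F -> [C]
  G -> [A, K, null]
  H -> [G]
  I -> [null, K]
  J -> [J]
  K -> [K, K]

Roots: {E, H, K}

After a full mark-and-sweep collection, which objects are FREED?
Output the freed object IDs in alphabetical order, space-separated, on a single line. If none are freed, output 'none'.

Answer: B C D F

Derivation:
Roots: E H K
Mark E: refs=I J, marked=E
Mark H: refs=G, marked=E H
Mark K: refs=K K, marked=E H K
Mark I: refs=null K, marked=E H I K
Mark J: refs=J, marked=E H I J K
Mark G: refs=A K null, marked=E G H I J K
Mark A: refs=null, marked=A E G H I J K
Unmarked (collected): B C D F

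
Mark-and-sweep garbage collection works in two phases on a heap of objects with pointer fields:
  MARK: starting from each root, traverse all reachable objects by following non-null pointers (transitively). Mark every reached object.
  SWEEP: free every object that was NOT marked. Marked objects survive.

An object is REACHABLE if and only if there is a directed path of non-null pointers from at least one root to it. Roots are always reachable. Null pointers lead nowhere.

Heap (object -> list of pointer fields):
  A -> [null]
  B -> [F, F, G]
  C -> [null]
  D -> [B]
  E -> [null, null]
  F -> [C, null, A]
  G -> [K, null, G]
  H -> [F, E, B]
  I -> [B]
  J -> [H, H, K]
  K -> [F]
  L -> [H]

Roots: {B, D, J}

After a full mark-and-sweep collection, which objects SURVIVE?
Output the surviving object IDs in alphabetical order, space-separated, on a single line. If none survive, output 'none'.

Answer: A B C D E F G H J K

Derivation:
Roots: B D J
Mark B: refs=F F G, marked=B
Mark D: refs=B, marked=B D
Mark J: refs=H H K, marked=B D J
Mark F: refs=C null A, marked=B D F J
Mark G: refs=K null G, marked=B D F G J
Mark H: refs=F E B, marked=B D F G H J
Mark K: refs=F, marked=B D F G H J K
Mark C: refs=null, marked=B C D F G H J K
Mark A: refs=null, marked=A B C D F G H J K
Mark E: refs=null null, marked=A B C D E F G H J K
Unmarked (collected): I L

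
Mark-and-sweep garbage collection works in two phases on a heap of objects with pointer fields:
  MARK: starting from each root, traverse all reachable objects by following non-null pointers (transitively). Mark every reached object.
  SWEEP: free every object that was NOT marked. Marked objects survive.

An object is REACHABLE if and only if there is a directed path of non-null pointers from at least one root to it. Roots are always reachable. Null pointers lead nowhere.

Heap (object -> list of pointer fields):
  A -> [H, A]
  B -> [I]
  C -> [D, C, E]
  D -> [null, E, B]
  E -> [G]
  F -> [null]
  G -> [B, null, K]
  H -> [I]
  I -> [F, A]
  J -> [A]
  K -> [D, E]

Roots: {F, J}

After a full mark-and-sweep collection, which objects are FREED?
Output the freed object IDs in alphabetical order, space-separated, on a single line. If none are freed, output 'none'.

Roots: F J
Mark F: refs=null, marked=F
Mark J: refs=A, marked=F J
Mark A: refs=H A, marked=A F J
Mark H: refs=I, marked=A F H J
Mark I: refs=F A, marked=A F H I J
Unmarked (collected): B C D E G K

Answer: B C D E G K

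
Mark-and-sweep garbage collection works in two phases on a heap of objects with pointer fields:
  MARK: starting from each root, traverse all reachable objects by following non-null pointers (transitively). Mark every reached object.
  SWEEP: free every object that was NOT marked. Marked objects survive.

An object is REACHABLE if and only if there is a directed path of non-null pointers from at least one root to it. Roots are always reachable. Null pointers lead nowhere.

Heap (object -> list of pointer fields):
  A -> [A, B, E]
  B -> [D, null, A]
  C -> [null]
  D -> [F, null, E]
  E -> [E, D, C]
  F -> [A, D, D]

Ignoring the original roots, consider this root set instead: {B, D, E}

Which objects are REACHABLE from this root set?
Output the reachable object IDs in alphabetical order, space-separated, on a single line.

Answer: A B C D E F

Derivation:
Roots: B D E
Mark B: refs=D null A, marked=B
Mark D: refs=F null E, marked=B D
Mark E: refs=E D C, marked=B D E
Mark A: refs=A B E, marked=A B D E
Mark F: refs=A D D, marked=A B D E F
Mark C: refs=null, marked=A B C D E F
Unmarked (collected): (none)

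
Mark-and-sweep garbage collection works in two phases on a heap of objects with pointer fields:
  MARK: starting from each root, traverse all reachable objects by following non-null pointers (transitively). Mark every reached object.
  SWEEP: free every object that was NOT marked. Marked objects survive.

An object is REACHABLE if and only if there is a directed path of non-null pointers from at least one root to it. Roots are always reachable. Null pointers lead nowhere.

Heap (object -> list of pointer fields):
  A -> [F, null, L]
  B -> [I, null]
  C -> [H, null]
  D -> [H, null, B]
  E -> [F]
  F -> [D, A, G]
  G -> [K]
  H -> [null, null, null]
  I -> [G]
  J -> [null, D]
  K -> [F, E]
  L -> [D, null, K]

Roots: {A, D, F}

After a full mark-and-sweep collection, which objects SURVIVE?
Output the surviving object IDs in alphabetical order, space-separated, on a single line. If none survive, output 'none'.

Roots: A D F
Mark A: refs=F null L, marked=A
Mark D: refs=H null B, marked=A D
Mark F: refs=D A G, marked=A D F
Mark L: refs=D null K, marked=A D F L
Mark H: refs=null null null, marked=A D F H L
Mark B: refs=I null, marked=A B D F H L
Mark G: refs=K, marked=A B D F G H L
Mark K: refs=F E, marked=A B D F G H K L
Mark I: refs=G, marked=A B D F G H I K L
Mark E: refs=F, marked=A B D E F G H I K L
Unmarked (collected): C J

Answer: A B D E F G H I K L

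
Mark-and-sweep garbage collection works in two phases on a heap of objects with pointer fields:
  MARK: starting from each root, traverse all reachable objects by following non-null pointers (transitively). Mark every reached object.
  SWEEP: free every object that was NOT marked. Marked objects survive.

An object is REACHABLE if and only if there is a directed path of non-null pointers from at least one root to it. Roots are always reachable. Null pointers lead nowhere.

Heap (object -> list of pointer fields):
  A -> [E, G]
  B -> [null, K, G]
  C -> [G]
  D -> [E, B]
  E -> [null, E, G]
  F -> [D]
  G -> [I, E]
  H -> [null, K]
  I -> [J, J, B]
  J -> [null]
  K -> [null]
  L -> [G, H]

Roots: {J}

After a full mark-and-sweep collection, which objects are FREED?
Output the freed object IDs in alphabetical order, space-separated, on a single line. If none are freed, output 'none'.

Roots: J
Mark J: refs=null, marked=J
Unmarked (collected): A B C D E F G H I K L

Answer: A B C D E F G H I K L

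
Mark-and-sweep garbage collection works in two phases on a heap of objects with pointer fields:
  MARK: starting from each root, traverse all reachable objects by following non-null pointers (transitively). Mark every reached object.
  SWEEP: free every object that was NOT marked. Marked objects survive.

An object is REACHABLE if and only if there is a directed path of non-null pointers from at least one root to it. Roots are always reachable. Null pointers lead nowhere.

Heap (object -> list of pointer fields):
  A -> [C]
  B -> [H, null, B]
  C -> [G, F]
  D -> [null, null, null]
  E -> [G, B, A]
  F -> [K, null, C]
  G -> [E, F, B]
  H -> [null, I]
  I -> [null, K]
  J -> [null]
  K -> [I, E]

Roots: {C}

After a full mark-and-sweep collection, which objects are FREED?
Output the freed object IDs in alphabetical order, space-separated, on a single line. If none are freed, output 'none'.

Roots: C
Mark C: refs=G F, marked=C
Mark G: refs=E F B, marked=C G
Mark F: refs=K null C, marked=C F G
Mark E: refs=G B A, marked=C E F G
Mark B: refs=H null B, marked=B C E F G
Mark K: refs=I E, marked=B C E F G K
Mark A: refs=C, marked=A B C E F G K
Mark H: refs=null I, marked=A B C E F G H K
Mark I: refs=null K, marked=A B C E F G H I K
Unmarked (collected): D J

Answer: D J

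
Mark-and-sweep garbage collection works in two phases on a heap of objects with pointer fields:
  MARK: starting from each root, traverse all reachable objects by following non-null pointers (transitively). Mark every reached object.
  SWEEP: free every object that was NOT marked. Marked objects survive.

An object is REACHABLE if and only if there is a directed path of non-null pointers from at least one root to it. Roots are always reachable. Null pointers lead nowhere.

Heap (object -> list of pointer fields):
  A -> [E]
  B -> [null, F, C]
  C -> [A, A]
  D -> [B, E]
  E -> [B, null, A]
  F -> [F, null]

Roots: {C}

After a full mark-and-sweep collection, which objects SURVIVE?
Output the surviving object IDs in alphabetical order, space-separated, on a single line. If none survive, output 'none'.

Roots: C
Mark C: refs=A A, marked=C
Mark A: refs=E, marked=A C
Mark E: refs=B null A, marked=A C E
Mark B: refs=null F C, marked=A B C E
Mark F: refs=F null, marked=A B C E F
Unmarked (collected): D

Answer: A B C E F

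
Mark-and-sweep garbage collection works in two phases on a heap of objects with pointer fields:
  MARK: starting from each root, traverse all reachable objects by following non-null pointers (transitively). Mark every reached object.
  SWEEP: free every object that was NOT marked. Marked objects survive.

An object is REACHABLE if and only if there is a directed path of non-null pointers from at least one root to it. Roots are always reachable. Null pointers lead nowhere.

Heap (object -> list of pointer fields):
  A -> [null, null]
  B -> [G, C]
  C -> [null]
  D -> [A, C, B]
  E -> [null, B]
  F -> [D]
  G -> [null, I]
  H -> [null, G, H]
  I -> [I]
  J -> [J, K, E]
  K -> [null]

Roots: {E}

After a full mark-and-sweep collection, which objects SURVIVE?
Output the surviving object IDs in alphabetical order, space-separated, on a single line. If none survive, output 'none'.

Roots: E
Mark E: refs=null B, marked=E
Mark B: refs=G C, marked=B E
Mark G: refs=null I, marked=B E G
Mark C: refs=null, marked=B C E G
Mark I: refs=I, marked=B C E G I
Unmarked (collected): A D F H J K

Answer: B C E G I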